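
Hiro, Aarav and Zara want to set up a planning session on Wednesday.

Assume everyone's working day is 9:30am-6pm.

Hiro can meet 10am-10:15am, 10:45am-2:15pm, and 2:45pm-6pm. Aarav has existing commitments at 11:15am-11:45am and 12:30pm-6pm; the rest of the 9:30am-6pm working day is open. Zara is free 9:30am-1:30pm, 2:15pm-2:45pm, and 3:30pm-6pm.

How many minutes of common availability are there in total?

Aarav free within 09:30–18:00: 09:30–11:15, 11:45–12:30.
Hiro ∩ Aarav: 10:00–10:15, 10:45–11:15, 11:45–12:30.
Hiro ∩ Aarav ∩ Zara: 10:00–10:15, 10:45–11:15, 11:45–12:30.
Total common minutes: 15 + 30 + 45 = 90.

90 minutes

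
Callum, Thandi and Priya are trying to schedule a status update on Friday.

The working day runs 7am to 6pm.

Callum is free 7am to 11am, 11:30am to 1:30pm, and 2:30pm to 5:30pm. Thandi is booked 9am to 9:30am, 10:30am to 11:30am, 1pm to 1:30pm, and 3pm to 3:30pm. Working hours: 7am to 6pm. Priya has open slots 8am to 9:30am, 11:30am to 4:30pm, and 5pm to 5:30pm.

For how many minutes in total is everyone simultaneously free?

Thandi free within 07:00–18:00: 07:00–09:00, 09:30–10:30, 11:30–13:00, 13:30–15:00, 15:30–18:00.
Callum ∩ Thandi: 07:00–09:00, 09:30–10:30, 11:30–13:00, 14:30–15:00, 15:30–17:30.
Callum ∩ Thandi ∩ Priya: 08:00–09:00, 11:30–13:00, 14:30–15:00, 15:30–16:30, 17:00–17:30.
Total common minutes: 60 + 90 + 30 + 60 + 30 = 270.

270 minutes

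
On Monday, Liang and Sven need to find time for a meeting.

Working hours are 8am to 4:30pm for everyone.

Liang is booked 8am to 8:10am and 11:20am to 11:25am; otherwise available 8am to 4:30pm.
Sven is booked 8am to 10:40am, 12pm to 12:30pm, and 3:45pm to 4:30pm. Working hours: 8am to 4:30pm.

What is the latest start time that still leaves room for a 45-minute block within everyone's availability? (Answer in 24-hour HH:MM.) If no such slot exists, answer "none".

15:00

Liang free within 08:00–16:30: 08:10–11:20, 11:25–16:30.
Sven free within 08:00–16:30: 10:40–12:00, 12:30–15:45.
Liang ∩ Sven: 10:40–11:20, 11:25–12:00, 12:30–15:45.
Windows ≥ 45 min: 12:30–15:45.
Latest start in the last window 12:30–15:45 is 15:45 − 45 min = 15:00.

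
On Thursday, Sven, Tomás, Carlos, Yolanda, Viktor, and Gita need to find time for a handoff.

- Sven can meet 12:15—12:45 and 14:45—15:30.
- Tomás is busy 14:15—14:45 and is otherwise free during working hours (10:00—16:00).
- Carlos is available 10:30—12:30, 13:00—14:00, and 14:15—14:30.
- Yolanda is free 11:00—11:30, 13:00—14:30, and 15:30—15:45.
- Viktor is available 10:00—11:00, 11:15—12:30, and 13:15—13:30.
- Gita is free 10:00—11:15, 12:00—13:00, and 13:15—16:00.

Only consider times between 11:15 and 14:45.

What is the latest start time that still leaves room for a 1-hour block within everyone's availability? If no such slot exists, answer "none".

none

Tomás free within 10:00–16:00: 10:00–14:15, 14:45–16:00.
Sven ∩ Tomás: 12:15–12:45, 14:45–15:30.
Sven ∩ Tomás ∩ Carlos: 12:15–12:30.
Sven ∩ Tomás ∩ Carlos ∩ Yolanda: (none).
Sven ∩ Tomás ∩ Carlos ∩ Yolanda ∩ Viktor: (none).
Sven ∩ Tomás ∩ Carlos ∩ Yolanda ∩ Viktor ∩ Gita: (none).
Restricted to 11:15–14:45: (none).
Windows ≥ 60 min: (none).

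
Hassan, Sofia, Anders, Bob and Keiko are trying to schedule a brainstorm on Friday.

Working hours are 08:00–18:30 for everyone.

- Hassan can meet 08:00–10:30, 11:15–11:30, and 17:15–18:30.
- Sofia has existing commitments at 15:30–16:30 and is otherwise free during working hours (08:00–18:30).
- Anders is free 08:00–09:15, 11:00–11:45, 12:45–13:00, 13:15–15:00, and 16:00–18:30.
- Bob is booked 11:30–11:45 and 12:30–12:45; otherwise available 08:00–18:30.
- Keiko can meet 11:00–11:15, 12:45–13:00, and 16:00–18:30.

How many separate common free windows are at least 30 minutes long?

1

Sofia free within 08:00–18:30: 08:00–15:30, 16:30–18:30.
Bob free within 08:00–18:30: 08:00–11:30, 11:45–12:30, 12:45–18:30.
Hassan ∩ Sofia: 08:00–10:30, 11:15–11:30, 17:15–18:30.
Hassan ∩ Sofia ∩ Anders: 08:00–09:15, 11:15–11:30, 17:15–18:30.
Hassan ∩ Sofia ∩ Anders ∩ Bob: 08:00–09:15, 11:15–11:30, 17:15–18:30.
Hassan ∩ Sofia ∩ Anders ∩ Bob ∩ Keiko: 17:15–18:30.
Windows ≥ 30 min: 17:15–18:30.
That's 1 window.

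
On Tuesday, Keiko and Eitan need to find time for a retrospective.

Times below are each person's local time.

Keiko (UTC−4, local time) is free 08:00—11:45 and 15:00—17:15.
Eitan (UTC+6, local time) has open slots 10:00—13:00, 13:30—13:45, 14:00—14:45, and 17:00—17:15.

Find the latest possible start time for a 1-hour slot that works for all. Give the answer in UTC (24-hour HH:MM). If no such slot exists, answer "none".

Keiko → UTC: 12:00–15:45, 19:00–21:15.
Eitan → UTC: 04:00–07:00, 07:30–07:45, 08:00–08:45, 11:00–11:15.
Keiko ∩ Eitan: (none).
Windows ≥ 60 min: (none).

none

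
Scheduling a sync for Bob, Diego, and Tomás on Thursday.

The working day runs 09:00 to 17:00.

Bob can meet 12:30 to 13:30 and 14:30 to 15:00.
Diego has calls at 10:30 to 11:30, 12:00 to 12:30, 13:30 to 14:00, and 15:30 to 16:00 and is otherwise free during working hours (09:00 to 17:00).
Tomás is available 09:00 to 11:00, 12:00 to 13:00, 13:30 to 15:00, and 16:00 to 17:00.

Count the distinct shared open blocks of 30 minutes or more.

Diego free within 09:00–17:00: 09:00–10:30, 11:30–12:00, 12:30–13:30, 14:00–15:30, 16:00–17:00.
Bob ∩ Diego: 12:30–13:30, 14:30–15:00.
Bob ∩ Diego ∩ Tomás: 12:30–13:00, 14:30–15:00.
Windows ≥ 30 min: 12:30–13:00, 14:30–15:00.
That's 2 windows.

2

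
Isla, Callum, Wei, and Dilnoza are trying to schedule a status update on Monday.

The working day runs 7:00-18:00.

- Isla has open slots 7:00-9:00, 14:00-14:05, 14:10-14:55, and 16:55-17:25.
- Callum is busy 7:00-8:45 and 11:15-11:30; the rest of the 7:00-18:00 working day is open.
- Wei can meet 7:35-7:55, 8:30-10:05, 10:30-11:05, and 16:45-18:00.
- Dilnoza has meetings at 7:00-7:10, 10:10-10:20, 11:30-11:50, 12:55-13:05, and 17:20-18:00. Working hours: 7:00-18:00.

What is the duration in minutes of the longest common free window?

Callum free within 07:00–18:00: 08:45–11:15, 11:30–18:00.
Dilnoza free within 07:00–18:00: 07:10–10:10, 10:20–11:30, 11:50–12:55, 13:05–17:20.
Isla ∩ Callum: 08:45–09:00, 14:00–14:05, 14:10–14:55, 16:55–17:25.
Isla ∩ Callum ∩ Wei: 08:45–09:00, 16:55–17:25.
Isla ∩ Callum ∩ Wei ∩ Dilnoza: 08:45–09:00, 16:55–17:20.
Common window lengths: 15, 25 min; longest is 25.

25 minutes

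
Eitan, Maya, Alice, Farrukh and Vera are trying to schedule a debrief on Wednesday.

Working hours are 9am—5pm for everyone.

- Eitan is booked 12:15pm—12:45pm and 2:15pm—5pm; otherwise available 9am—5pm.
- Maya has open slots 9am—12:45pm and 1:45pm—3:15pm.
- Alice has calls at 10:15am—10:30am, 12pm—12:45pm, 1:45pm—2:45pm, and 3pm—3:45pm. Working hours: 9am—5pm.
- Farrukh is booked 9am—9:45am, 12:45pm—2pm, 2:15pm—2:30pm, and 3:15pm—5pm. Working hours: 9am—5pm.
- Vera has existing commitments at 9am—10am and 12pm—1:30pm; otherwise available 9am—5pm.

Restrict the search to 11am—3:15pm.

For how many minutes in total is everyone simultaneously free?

Eitan free within 09:00–17:00: 09:00–12:15, 12:45–14:15.
Alice free within 09:00–17:00: 09:00–10:15, 10:30–12:00, 12:45–13:45, 14:45–15:00, 15:45–17:00.
Farrukh free within 09:00–17:00: 09:45–12:45, 14:00–14:15, 14:30–15:15.
Vera free within 09:00–17:00: 10:00–12:00, 13:30–17:00.
Eitan ∩ Maya: 09:00–12:15, 13:45–14:15.
Eitan ∩ Maya ∩ Alice: 09:00–10:15, 10:30–12:00.
Eitan ∩ Maya ∩ Alice ∩ Farrukh: 09:45–10:15, 10:30–12:00.
Eitan ∩ Maya ∩ Alice ∩ Farrukh ∩ Vera: 10:00–10:15, 10:30–12:00.
Restricted to 11:00–15:15: 11:00–12:00.
Total common minutes: 60.

60 minutes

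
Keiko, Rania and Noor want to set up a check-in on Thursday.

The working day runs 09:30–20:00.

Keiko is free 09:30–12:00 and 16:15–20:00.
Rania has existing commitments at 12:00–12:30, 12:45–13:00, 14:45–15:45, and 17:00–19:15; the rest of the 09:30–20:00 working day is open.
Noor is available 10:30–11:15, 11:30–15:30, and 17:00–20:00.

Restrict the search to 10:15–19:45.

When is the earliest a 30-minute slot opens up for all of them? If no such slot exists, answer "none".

Rania free within 09:30–20:00: 09:30–12:00, 12:30–12:45, 13:00–14:45, 15:45–17:00, 19:15–20:00.
Keiko ∩ Rania: 09:30–12:00, 16:15–17:00, 19:15–20:00.
Keiko ∩ Rania ∩ Noor: 10:30–11:15, 11:30–12:00, 19:15–20:00.
Restricted to 10:15–19:45: 10:30–11:15, 11:30–12:00, 19:15–19:45.
Windows ≥ 30 min: 10:30–11:15, 11:30–12:00, 19:15–19:45.
Earliest such window starts at 10:30.

10:30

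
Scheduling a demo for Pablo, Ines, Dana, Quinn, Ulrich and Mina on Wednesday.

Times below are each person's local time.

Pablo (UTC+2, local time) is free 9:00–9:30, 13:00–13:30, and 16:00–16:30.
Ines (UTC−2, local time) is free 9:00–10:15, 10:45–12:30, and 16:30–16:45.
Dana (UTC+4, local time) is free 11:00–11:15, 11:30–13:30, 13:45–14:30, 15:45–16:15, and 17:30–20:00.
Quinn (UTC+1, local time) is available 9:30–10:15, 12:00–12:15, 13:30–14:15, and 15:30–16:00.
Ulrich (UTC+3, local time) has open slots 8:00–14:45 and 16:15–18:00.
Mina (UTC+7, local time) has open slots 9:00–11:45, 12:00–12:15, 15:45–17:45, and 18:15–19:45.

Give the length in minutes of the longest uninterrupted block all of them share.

Pablo → UTC: 07:00–07:30, 11:00–11:30, 14:00–14:30.
Ines → UTC: 11:00–12:15, 12:45–14:30, 18:30–18:45.
Dana → UTC: 07:00–07:15, 07:30–09:30, 09:45–10:30, 11:45–12:15, 13:30–16:00.
Quinn → UTC: 08:30–09:15, 11:00–11:15, 12:30–13:15, 14:30–15:00.
Ulrich → UTC: 05:00–11:45, 13:15–15:00.
Mina → UTC: 02:00–04:45, 05:00–05:15, 08:45–10:45, 11:15–12:45.
Pablo ∩ Ines: 11:00–11:30, 14:00–14:30.
Pablo ∩ Ines ∩ Dana: 14:00–14:30.
Pablo ∩ Ines ∩ Dana ∩ Quinn: (none).
Pablo ∩ Ines ∩ Dana ∩ Quinn ∩ Ulrich: (none).
Pablo ∩ Ines ∩ Dana ∩ Quinn ∩ Ulrich ∩ Mina: (none).
No common window.

0 minutes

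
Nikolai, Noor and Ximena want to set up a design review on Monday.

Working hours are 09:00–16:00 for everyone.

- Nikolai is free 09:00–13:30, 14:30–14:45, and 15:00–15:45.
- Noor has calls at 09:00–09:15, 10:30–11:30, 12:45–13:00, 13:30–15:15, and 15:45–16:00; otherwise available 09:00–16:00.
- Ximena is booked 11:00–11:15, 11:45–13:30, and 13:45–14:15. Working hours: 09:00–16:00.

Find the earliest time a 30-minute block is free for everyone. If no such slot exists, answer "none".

09:15

Noor free within 09:00–16:00: 09:15–10:30, 11:30–12:45, 13:00–13:30, 15:15–15:45.
Ximena free within 09:00–16:00: 09:00–11:00, 11:15–11:45, 13:30–13:45, 14:15–16:00.
Nikolai ∩ Noor: 09:15–10:30, 11:30–12:45, 13:00–13:30, 15:15–15:45.
Nikolai ∩ Noor ∩ Ximena: 09:15–10:30, 11:30–11:45, 15:15–15:45.
Windows ≥ 30 min: 09:15–10:30, 15:15–15:45.
Earliest such window starts at 09:15.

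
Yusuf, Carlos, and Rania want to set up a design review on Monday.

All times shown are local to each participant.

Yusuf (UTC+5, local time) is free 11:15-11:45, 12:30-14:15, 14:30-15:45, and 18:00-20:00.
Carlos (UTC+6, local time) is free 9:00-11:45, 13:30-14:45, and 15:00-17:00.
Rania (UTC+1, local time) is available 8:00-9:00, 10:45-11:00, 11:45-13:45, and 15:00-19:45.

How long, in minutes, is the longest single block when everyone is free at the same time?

Yusuf → UTC: 06:15–06:45, 07:30–09:15, 09:30–10:45, 13:00–15:00.
Carlos → UTC: 03:00–05:45, 07:30–08:45, 09:00–11:00.
Rania → UTC: 07:00–08:00, 09:45–10:00, 10:45–12:45, 14:00–18:45.
Yusuf ∩ Carlos: 07:30–08:45, 09:00–09:15, 09:30–10:45.
Yusuf ∩ Carlos ∩ Rania: 07:30–08:00, 09:45–10:00.
Common window lengths: 30, 15 min; longest is 30.

30 minutes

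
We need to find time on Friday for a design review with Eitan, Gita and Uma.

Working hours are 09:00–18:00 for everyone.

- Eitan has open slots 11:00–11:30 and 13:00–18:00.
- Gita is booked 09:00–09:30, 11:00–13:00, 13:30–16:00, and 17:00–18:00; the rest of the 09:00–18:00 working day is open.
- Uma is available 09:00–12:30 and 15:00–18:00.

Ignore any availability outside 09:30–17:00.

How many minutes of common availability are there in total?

60 minutes

Gita free within 09:00–18:00: 09:30–11:00, 13:00–13:30, 16:00–17:00.
Eitan ∩ Gita: 13:00–13:30, 16:00–17:00.
Eitan ∩ Gita ∩ Uma: 16:00–17:00.
Restricted to 09:30–17:00: 16:00–17:00.
Total common minutes: 60.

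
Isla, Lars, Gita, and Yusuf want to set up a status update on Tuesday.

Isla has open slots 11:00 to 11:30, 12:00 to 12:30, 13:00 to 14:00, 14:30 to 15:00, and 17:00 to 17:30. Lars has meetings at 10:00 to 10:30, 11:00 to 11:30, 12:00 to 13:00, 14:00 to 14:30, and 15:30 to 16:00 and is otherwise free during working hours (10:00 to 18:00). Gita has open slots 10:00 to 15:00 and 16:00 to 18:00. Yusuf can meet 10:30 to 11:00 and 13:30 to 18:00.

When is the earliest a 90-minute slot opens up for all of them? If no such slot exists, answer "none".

Lars free within 10:00–18:00: 10:30–11:00, 11:30–12:00, 13:00–14:00, 14:30–15:30, 16:00–18:00.
Isla ∩ Lars: 13:00–14:00, 14:30–15:00, 17:00–17:30.
Isla ∩ Lars ∩ Gita: 13:00–14:00, 14:30–15:00, 17:00–17:30.
Isla ∩ Lars ∩ Gita ∩ Yusuf: 13:30–14:00, 14:30–15:00, 17:00–17:30.
Windows ≥ 90 min: (none).

none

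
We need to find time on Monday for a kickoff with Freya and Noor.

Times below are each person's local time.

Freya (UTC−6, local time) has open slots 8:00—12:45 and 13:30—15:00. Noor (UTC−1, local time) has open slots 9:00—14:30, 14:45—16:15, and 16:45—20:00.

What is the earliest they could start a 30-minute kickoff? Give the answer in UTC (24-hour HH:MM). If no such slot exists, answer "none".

14:00

Freya → UTC: 14:00–18:45, 19:30–21:00.
Noor → UTC: 10:00–15:30, 15:45–17:15, 17:45–21:00.
Freya ∩ Noor: 14:00–15:30, 15:45–17:15, 17:45–18:45, 19:30–21:00.
Windows ≥ 30 min: 14:00–15:30, 15:45–17:15, 17:45–18:45, 19:30–21:00.
Earliest such window starts at 14:00.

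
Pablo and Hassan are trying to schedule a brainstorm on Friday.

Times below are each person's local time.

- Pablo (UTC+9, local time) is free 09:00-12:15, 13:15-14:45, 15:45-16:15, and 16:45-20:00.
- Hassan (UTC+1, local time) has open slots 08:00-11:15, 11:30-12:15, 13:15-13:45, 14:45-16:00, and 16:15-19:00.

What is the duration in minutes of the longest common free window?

Pablo → UTC: 00:00–03:15, 04:15–05:45, 06:45–07:15, 07:45–11:00.
Hassan → UTC: 07:00–10:15, 10:30–11:15, 12:15–12:45, 13:45–15:00, 15:15–18:00.
Pablo ∩ Hassan: 07:00–07:15, 07:45–10:15, 10:30–11:00.
Common window lengths: 15, 150, 30 min; longest is 150.

150 minutes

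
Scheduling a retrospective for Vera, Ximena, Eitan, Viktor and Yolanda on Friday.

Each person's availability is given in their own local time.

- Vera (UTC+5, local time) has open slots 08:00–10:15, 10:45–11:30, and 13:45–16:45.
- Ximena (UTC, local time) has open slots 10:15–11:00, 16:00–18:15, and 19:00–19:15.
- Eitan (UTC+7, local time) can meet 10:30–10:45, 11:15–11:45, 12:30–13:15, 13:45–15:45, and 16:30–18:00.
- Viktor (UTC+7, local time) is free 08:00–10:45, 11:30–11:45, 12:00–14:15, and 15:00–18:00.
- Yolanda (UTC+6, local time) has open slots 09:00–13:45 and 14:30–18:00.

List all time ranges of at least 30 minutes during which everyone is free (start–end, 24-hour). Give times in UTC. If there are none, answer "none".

10:15–11:00

Vera → UTC: 03:00–05:15, 05:45–06:30, 08:45–11:45.
Ximena → UTC: 10:15–11:00, 16:00–18:15, 19:00–19:15.
Eitan → UTC: 03:30–03:45, 04:15–04:45, 05:30–06:15, 06:45–08:45, 09:30–11:00.
Viktor → UTC: 01:00–03:45, 04:30–04:45, 05:00–07:15, 08:00–11:00.
Yolanda → UTC: 03:00–07:45, 08:30–12:00.
Vera ∩ Ximena: 10:15–11:00.
Vera ∩ Ximena ∩ Eitan: 10:15–11:00.
Vera ∩ Ximena ∩ Eitan ∩ Viktor: 10:15–11:00.
Vera ∩ Ximena ∩ Eitan ∩ Viktor ∩ Yolanda: 10:15–11:00.
Windows ≥ 30 min: 10:15–11:00.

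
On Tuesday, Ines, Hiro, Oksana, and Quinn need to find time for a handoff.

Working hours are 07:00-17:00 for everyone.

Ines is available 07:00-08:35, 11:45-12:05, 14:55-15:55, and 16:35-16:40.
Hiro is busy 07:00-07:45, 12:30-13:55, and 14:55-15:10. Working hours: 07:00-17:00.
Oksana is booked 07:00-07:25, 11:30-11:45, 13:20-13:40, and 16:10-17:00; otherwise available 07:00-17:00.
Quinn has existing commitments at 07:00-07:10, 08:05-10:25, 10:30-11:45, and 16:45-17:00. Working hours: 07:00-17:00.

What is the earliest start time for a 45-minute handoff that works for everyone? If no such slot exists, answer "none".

15:10

Hiro free within 07:00–17:00: 07:45–12:30, 13:55–14:55, 15:10–17:00.
Oksana free within 07:00–17:00: 07:25–11:30, 11:45–13:20, 13:40–16:10.
Quinn free within 07:00–17:00: 07:10–08:05, 10:25–10:30, 11:45–16:45.
Ines ∩ Hiro: 07:45–08:35, 11:45–12:05, 15:10–15:55, 16:35–16:40.
Ines ∩ Hiro ∩ Oksana: 07:45–08:35, 11:45–12:05, 15:10–15:55.
Ines ∩ Hiro ∩ Oksana ∩ Quinn: 07:45–08:05, 11:45–12:05, 15:10–15:55.
Windows ≥ 45 min: 15:10–15:55.
Earliest such window starts at 15:10.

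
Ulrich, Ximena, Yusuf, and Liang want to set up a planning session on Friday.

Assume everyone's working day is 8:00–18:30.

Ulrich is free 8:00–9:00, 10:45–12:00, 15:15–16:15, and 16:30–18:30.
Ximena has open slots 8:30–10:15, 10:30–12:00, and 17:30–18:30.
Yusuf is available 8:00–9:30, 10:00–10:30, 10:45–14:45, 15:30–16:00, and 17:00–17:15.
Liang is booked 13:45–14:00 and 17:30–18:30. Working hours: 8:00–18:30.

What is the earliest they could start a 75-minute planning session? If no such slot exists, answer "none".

10:45

Liang free within 08:00–18:30: 08:00–13:45, 14:00–17:30.
Ulrich ∩ Ximena: 08:30–09:00, 10:45–12:00, 17:30–18:30.
Ulrich ∩ Ximena ∩ Yusuf: 08:30–09:00, 10:45–12:00.
Ulrich ∩ Ximena ∩ Yusuf ∩ Liang: 08:30–09:00, 10:45–12:00.
Windows ≥ 75 min: 10:45–12:00.
Earliest such window starts at 10:45.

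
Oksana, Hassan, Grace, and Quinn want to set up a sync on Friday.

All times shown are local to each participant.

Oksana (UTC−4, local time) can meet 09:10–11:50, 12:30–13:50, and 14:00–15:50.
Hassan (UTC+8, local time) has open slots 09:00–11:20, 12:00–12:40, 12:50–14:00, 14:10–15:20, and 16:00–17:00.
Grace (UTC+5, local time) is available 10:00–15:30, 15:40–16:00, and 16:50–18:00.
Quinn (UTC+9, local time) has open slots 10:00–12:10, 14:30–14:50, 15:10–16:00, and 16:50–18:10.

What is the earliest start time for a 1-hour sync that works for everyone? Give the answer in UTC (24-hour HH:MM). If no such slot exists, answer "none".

none

Oksana → UTC: 13:10–15:50, 16:30–17:50, 18:00–19:50.
Hassan → UTC: 01:00–03:20, 04:00–04:40, 04:50–06:00, 06:10–07:20, 08:00–09:00.
Grace → UTC: 05:00–10:30, 10:40–11:00, 11:50–13:00.
Quinn → UTC: 01:00–03:10, 05:30–05:50, 06:10–07:00, 07:50–09:10.
Oksana ∩ Hassan: (none).
Oksana ∩ Hassan ∩ Grace: (none).
Oksana ∩ Hassan ∩ Grace ∩ Quinn: (none).
Windows ≥ 60 min: (none).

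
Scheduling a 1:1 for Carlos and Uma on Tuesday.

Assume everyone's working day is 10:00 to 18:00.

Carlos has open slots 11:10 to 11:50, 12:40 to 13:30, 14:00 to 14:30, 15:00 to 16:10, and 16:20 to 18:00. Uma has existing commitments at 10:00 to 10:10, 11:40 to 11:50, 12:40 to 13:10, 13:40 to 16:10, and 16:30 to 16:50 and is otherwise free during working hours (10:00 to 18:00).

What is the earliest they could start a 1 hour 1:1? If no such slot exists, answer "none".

16:50

Uma free within 10:00–18:00: 10:10–11:40, 11:50–12:40, 13:10–13:40, 16:10–16:30, 16:50–18:00.
Carlos ∩ Uma: 11:10–11:40, 13:10–13:30, 16:20–16:30, 16:50–18:00.
Windows ≥ 60 min: 16:50–18:00.
Earliest such window starts at 16:50.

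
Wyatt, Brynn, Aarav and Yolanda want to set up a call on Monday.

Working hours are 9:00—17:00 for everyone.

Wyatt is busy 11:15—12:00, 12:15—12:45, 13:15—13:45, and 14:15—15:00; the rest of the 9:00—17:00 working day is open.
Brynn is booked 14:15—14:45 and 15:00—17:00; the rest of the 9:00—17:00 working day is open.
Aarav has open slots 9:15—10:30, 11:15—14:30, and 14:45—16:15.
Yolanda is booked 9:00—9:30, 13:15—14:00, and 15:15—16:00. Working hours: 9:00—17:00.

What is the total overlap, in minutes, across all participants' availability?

120 minutes

Wyatt free within 09:00–17:00: 09:00–11:15, 12:00–12:15, 12:45–13:15, 13:45–14:15, 15:00–17:00.
Brynn free within 09:00–17:00: 09:00–14:15, 14:45–15:00.
Yolanda free within 09:00–17:00: 09:30–13:15, 14:00–15:15, 16:00–17:00.
Wyatt ∩ Brynn: 09:00–11:15, 12:00–12:15, 12:45–13:15, 13:45–14:15.
Wyatt ∩ Brynn ∩ Aarav: 09:15–10:30, 12:00–12:15, 12:45–13:15, 13:45–14:15.
Wyatt ∩ Brynn ∩ Aarav ∩ Yolanda: 09:30–10:30, 12:00–12:15, 12:45–13:15, 14:00–14:15.
Total common minutes: 60 + 15 + 30 + 15 = 120.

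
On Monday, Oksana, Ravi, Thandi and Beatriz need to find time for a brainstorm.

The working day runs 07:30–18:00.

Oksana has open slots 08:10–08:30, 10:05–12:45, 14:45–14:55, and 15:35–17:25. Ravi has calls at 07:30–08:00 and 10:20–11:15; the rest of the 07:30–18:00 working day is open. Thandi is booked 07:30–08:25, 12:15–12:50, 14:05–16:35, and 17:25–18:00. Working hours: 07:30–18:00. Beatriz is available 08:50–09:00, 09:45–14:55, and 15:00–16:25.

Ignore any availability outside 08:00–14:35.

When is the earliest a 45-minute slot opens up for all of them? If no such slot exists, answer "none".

11:15

Ravi free within 07:30–18:00: 08:00–10:20, 11:15–18:00.
Thandi free within 07:30–18:00: 08:25–12:15, 12:50–14:05, 16:35–17:25.
Oksana ∩ Ravi: 08:10–08:30, 10:05–10:20, 11:15–12:45, 14:45–14:55, 15:35–17:25.
Oksana ∩ Ravi ∩ Thandi: 08:25–08:30, 10:05–10:20, 11:15–12:15, 16:35–17:25.
Oksana ∩ Ravi ∩ Thandi ∩ Beatriz: 10:05–10:20, 11:15–12:15.
Restricted to 08:00–14:35: 10:05–10:20, 11:15–12:15.
Windows ≥ 45 min: 11:15–12:15.
Earliest such window starts at 11:15.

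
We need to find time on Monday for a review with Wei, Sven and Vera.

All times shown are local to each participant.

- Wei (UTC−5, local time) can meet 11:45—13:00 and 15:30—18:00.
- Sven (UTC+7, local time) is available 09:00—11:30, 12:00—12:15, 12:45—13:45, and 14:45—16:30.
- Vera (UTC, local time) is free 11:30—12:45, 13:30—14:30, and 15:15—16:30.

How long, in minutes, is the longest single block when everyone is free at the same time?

0 minutes

Wei → UTC: 16:45–18:00, 20:30–23:00.
Sven → UTC: 02:00–04:30, 05:00–05:15, 05:45–06:45, 07:45–09:30.
Vera → UTC: 11:30–12:45, 13:30–14:30, 15:15–16:30.
Wei ∩ Sven: (none).
Wei ∩ Sven ∩ Vera: (none).
No common window.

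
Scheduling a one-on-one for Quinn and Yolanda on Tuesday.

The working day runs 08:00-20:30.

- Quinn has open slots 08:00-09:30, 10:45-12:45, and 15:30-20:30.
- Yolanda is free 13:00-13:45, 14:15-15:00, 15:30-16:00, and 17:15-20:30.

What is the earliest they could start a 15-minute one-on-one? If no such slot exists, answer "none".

15:30

Quinn ∩ Yolanda: 15:30–16:00, 17:15–20:30.
Windows ≥ 15 min: 15:30–16:00, 17:15–20:30.
Earliest such window starts at 15:30.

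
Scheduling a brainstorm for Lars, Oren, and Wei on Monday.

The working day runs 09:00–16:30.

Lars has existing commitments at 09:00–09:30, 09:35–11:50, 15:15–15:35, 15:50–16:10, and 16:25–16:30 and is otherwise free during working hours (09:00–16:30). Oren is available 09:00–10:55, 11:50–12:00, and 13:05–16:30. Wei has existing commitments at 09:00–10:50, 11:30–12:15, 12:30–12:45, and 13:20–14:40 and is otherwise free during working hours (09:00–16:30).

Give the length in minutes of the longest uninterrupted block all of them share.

35 minutes

Lars free within 09:00–16:30: 09:30–09:35, 11:50–15:15, 15:35–15:50, 16:10–16:25.
Wei free within 09:00–16:30: 10:50–11:30, 12:15–12:30, 12:45–13:20, 14:40–16:30.
Lars ∩ Oren: 09:30–09:35, 11:50–12:00, 13:05–15:15, 15:35–15:50, 16:10–16:25.
Lars ∩ Oren ∩ Wei: 13:05–13:20, 14:40–15:15, 15:35–15:50, 16:10–16:25.
Common window lengths: 15, 35, 15, 15 min; longest is 35.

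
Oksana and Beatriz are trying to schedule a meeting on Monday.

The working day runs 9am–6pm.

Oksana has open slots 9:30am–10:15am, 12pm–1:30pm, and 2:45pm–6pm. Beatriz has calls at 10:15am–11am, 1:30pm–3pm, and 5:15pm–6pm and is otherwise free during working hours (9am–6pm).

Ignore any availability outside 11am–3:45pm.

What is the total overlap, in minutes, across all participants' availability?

135 minutes

Beatriz free within 09:00–18:00: 09:00–10:15, 11:00–13:30, 15:00–17:15.
Oksana ∩ Beatriz: 09:30–10:15, 12:00–13:30, 15:00–17:15.
Restricted to 11:00–15:45: 12:00–13:30, 15:00–15:45.
Total common minutes: 90 + 45 = 135.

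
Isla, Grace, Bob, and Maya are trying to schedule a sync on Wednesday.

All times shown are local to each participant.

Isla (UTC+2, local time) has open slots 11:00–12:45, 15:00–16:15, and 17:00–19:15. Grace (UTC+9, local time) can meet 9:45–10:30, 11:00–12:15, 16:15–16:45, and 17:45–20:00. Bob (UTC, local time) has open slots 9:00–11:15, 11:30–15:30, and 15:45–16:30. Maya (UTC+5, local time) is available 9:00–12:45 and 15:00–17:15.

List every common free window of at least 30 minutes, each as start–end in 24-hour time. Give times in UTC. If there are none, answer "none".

10:00–10:45

Isla → UTC: 09:00–10:45, 13:00–14:15, 15:00–17:15.
Grace → UTC: 00:45–01:30, 02:00–03:15, 07:15–07:45, 08:45–11:00.
Bob → UTC: 09:00–11:15, 11:30–15:30, 15:45–16:30.
Maya → UTC: 04:00–07:45, 10:00–12:15.
Isla ∩ Grace: 09:00–10:45.
Isla ∩ Grace ∩ Bob: 09:00–10:45.
Isla ∩ Grace ∩ Bob ∩ Maya: 10:00–10:45.
Windows ≥ 30 min: 10:00–10:45.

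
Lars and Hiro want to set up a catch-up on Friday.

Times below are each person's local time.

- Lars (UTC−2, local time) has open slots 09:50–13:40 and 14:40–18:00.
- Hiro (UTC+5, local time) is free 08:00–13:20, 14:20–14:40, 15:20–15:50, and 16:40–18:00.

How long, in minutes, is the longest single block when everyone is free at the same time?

Lars → UTC: 11:50–15:40, 16:40–20:00.
Hiro → UTC: 03:00–08:20, 09:20–09:40, 10:20–10:50, 11:40–13:00.
Lars ∩ Hiro: 11:50–13:00.
Single common window of 70 minutes.

70 minutes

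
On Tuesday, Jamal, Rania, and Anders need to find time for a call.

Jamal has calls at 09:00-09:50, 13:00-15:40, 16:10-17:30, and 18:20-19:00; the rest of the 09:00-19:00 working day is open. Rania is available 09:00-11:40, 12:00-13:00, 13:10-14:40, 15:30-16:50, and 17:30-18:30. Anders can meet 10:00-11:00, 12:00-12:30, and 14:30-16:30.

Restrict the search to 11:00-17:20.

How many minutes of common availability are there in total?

Jamal free within 09:00–19:00: 09:50–13:00, 15:40–16:10, 17:30–18:20.
Jamal ∩ Rania: 09:50–11:40, 12:00–13:00, 15:40–16:10, 17:30–18:20.
Jamal ∩ Rania ∩ Anders: 10:00–11:00, 12:00–12:30, 15:40–16:10.
Restricted to 11:00–17:20: 12:00–12:30, 15:40–16:10.
Total common minutes: 30 + 30 = 60.

60 minutes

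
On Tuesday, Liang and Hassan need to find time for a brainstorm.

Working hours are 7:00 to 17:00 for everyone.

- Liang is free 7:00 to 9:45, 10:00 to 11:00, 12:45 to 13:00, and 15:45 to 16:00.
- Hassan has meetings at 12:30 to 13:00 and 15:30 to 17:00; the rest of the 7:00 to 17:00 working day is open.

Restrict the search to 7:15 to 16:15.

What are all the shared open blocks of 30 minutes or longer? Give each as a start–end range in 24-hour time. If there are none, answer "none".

07:15–09:45, 10:00–11:00

Hassan free within 07:00–17:00: 07:00–12:30, 13:00–15:30.
Liang ∩ Hassan: 07:00–09:45, 10:00–11:00.
Restricted to 07:15–16:15: 07:15–09:45, 10:00–11:00.
Windows ≥ 30 min: 07:15–09:45, 10:00–11:00.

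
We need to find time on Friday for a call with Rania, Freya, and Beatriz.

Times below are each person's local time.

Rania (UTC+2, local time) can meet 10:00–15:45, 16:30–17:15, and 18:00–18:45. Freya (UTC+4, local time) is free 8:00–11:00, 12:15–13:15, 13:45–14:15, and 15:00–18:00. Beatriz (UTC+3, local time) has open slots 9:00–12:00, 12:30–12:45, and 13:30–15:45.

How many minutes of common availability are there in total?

150 minutes

Rania → UTC: 08:00–13:45, 14:30–15:15, 16:00–16:45.
Freya → UTC: 04:00–07:00, 08:15–09:15, 09:45–10:15, 11:00–14:00.
Beatriz → UTC: 06:00–09:00, 09:30–09:45, 10:30–12:45.
Rania ∩ Freya: 08:15–09:15, 09:45–10:15, 11:00–13:45.
Rania ∩ Freya ∩ Beatriz: 08:15–09:00, 11:00–12:45.
Total common minutes: 45 + 105 = 150.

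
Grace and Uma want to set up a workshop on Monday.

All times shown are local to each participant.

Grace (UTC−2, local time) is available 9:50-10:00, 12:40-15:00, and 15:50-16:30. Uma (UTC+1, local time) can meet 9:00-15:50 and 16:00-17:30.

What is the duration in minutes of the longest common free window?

Grace → UTC: 11:50–12:00, 14:40–17:00, 17:50–18:30.
Uma → UTC: 08:00–14:50, 15:00–16:30.
Grace ∩ Uma: 11:50–12:00, 14:40–14:50, 15:00–16:30.
Common window lengths: 10, 10, 90 min; longest is 90.

90 minutes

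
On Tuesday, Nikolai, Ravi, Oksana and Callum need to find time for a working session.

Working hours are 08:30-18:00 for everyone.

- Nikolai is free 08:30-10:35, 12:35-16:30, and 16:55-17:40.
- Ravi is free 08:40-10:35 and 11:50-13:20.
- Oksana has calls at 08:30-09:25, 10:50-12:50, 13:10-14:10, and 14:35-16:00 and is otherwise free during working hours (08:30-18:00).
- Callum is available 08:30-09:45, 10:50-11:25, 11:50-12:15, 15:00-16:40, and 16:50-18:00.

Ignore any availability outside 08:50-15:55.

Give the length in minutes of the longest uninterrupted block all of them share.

20 minutes

Oksana free within 08:30–18:00: 09:25–10:50, 12:50–13:10, 14:10–14:35, 16:00–18:00.
Nikolai ∩ Ravi: 08:40–10:35, 12:35–13:20.
Nikolai ∩ Ravi ∩ Oksana: 09:25–10:35, 12:50–13:10.
Nikolai ∩ Ravi ∩ Oksana ∩ Callum: 09:25–09:45.
Restricted to 08:50–15:55: 09:25–09:45.
Single common window of 20 minutes.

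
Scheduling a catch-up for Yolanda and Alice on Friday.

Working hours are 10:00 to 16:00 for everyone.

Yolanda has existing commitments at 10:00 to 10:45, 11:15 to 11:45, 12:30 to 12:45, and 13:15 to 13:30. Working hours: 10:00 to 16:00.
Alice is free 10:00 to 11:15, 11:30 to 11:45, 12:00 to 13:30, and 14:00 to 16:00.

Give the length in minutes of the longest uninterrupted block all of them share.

Yolanda free within 10:00–16:00: 10:45–11:15, 11:45–12:30, 12:45–13:15, 13:30–16:00.
Yolanda ∩ Alice: 10:45–11:15, 12:00–12:30, 12:45–13:15, 14:00–16:00.
Common window lengths: 30, 30, 30, 120 min; longest is 120.

120 minutes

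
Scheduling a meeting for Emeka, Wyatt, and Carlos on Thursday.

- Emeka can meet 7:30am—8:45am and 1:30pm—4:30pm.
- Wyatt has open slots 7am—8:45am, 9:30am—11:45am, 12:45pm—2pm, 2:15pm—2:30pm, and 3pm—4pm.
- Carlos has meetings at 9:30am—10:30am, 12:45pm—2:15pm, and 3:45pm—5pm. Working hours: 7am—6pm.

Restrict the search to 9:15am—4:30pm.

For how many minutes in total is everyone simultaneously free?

Carlos free within 07:00–18:00: 07:00–09:30, 10:30–12:45, 14:15–15:45, 17:00–18:00.
Emeka ∩ Wyatt: 07:30–08:45, 13:30–14:00, 14:15–14:30, 15:00–16:00.
Emeka ∩ Wyatt ∩ Carlos: 07:30–08:45, 14:15–14:30, 15:00–15:45.
Restricted to 09:15–16:30: 14:15–14:30, 15:00–15:45.
Total common minutes: 15 + 45 = 60.

60 minutes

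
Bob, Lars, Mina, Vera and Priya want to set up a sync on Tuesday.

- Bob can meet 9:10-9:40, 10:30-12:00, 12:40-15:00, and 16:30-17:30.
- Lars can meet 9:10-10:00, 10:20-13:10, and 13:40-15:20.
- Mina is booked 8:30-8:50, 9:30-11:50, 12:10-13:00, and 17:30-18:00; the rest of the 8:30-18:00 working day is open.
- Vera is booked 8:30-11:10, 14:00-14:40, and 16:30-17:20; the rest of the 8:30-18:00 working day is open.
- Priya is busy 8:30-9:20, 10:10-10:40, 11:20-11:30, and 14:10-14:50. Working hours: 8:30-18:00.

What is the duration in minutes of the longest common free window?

20 minutes

Mina free within 08:30–18:00: 08:50–09:30, 11:50–12:10, 13:00–17:30.
Vera free within 08:30–18:00: 11:10–14:00, 14:40–16:30, 17:20–18:00.
Priya free within 08:30–18:00: 09:20–10:10, 10:40–11:20, 11:30–14:10, 14:50–18:00.
Bob ∩ Lars: 09:10–09:40, 10:30–12:00, 12:40–13:10, 13:40–15:00.
Bob ∩ Lars ∩ Mina: 09:10–09:30, 11:50–12:00, 13:00–13:10, 13:40–15:00.
Bob ∩ Lars ∩ Mina ∩ Vera: 11:50–12:00, 13:00–13:10, 13:40–14:00, 14:40–15:00.
Bob ∩ Lars ∩ Mina ∩ Vera ∩ Priya: 11:50–12:00, 13:00–13:10, 13:40–14:00, 14:50–15:00.
Common window lengths: 10, 10, 20, 10 min; longest is 20.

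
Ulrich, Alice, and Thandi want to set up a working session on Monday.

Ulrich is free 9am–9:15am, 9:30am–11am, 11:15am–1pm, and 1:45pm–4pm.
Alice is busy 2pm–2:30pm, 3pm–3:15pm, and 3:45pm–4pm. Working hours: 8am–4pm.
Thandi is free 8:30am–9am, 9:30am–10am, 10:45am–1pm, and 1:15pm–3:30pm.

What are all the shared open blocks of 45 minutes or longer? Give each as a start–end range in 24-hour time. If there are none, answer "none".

11:15–13:00

Alice free within 08:00–16:00: 08:00–14:00, 14:30–15:00, 15:15–15:45.
Ulrich ∩ Alice: 09:00–09:15, 09:30–11:00, 11:15–13:00, 13:45–14:00, 14:30–15:00, 15:15–15:45.
Ulrich ∩ Alice ∩ Thandi: 09:30–10:00, 10:45–11:00, 11:15–13:00, 13:45–14:00, 14:30–15:00, 15:15–15:30.
Windows ≥ 45 min: 11:15–13:00.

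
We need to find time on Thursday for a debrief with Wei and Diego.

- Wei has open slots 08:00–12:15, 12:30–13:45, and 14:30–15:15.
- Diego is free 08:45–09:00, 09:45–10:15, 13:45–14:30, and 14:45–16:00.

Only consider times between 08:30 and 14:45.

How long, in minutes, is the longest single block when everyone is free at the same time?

30 minutes

Wei ∩ Diego: 08:45–09:00, 09:45–10:15, 14:45–15:15.
Restricted to 08:30–14:45: 08:45–09:00, 09:45–10:15.
Common window lengths: 15, 30 min; longest is 30.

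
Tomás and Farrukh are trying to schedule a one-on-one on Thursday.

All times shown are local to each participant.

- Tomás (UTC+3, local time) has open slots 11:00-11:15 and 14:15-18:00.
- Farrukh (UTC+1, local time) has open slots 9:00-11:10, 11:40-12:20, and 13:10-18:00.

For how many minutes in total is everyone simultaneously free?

Tomás → UTC: 08:00–08:15, 11:15–15:00.
Farrukh → UTC: 08:00–10:10, 10:40–11:20, 12:10–17:00.
Tomás ∩ Farrukh: 08:00–08:15, 11:15–11:20, 12:10–15:00.
Total common minutes: 15 + 5 + 170 = 190.

190 minutes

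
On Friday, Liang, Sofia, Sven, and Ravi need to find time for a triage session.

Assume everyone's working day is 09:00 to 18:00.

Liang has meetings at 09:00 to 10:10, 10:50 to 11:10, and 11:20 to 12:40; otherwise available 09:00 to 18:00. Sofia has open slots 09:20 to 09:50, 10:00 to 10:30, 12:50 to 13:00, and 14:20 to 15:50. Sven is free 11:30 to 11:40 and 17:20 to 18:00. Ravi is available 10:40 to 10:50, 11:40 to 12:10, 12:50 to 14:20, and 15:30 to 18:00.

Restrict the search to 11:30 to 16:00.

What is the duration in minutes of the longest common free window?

0 minutes

Liang free within 09:00–18:00: 10:10–10:50, 11:10–11:20, 12:40–18:00.
Liang ∩ Sofia: 10:10–10:30, 12:50–13:00, 14:20–15:50.
Liang ∩ Sofia ∩ Sven: (none).
Liang ∩ Sofia ∩ Sven ∩ Ravi: (none).
Restricted to 11:30–16:00: (none).
No common window.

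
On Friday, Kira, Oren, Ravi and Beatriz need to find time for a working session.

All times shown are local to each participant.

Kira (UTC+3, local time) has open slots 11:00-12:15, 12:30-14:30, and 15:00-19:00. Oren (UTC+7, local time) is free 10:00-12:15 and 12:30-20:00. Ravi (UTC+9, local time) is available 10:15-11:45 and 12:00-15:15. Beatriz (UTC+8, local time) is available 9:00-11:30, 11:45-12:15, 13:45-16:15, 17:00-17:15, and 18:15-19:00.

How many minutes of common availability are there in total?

Kira → UTC: 08:00–09:15, 09:30–11:30, 12:00–16:00.
Oren → UTC: 03:00–05:15, 05:30–13:00.
Ravi → UTC: 01:15–02:45, 03:00–06:15.
Beatriz → UTC: 01:00–03:30, 03:45–04:15, 05:45–08:15, 09:00–09:15, 10:15–11:00.
Kira ∩ Oren: 08:00–09:15, 09:30–11:30, 12:00–13:00.
Kira ∩ Oren ∩ Ravi: (none).
Kira ∩ Oren ∩ Ravi ∩ Beatriz: (none).
Total common minutes: 0.

0 minutes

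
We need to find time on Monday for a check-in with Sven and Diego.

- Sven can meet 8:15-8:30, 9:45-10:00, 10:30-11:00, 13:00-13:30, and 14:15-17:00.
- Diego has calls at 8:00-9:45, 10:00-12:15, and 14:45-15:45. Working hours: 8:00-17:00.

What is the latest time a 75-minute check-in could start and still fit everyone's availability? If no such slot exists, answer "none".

Diego free within 08:00–17:00: 09:45–10:00, 12:15–14:45, 15:45–17:00.
Sven ∩ Diego: 09:45–10:00, 13:00–13:30, 14:15–14:45, 15:45–17:00.
Windows ≥ 75 min: 15:45–17:00.
Latest start in the last window 15:45–17:00 is 17:00 − 75 min = 15:45.

15:45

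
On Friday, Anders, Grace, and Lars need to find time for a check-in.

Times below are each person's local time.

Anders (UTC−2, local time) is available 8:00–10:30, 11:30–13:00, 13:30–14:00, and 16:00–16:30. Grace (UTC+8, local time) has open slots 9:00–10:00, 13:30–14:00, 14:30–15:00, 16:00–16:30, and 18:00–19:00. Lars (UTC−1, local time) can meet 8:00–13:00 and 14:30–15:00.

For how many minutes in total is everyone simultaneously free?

Anders → UTC: 10:00–12:30, 13:30–15:00, 15:30–16:00, 18:00–18:30.
Grace → UTC: 01:00–02:00, 05:30–06:00, 06:30–07:00, 08:00–08:30, 10:00–11:00.
Lars → UTC: 09:00–14:00, 15:30–16:00.
Anders ∩ Grace: 10:00–11:00.
Anders ∩ Grace ∩ Lars: 10:00–11:00.
Total common minutes: 60.

60 minutes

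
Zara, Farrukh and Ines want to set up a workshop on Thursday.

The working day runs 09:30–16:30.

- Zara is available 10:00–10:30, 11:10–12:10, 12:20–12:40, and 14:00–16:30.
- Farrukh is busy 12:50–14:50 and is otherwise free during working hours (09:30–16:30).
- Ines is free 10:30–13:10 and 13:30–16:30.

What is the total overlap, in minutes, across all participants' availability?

Farrukh free within 09:30–16:30: 09:30–12:50, 14:50–16:30.
Zara ∩ Farrukh: 10:00–10:30, 11:10–12:10, 12:20–12:40, 14:50–16:30.
Zara ∩ Farrukh ∩ Ines: 11:10–12:10, 12:20–12:40, 14:50–16:30.
Total common minutes: 60 + 20 + 100 = 180.

180 minutes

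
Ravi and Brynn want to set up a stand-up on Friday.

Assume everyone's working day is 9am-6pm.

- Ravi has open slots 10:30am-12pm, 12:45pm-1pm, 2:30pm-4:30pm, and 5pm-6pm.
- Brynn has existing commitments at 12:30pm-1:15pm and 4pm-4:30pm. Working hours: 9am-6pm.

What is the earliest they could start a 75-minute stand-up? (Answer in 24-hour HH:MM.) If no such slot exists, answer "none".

10:30

Brynn free within 09:00–18:00: 09:00–12:30, 13:15–16:00, 16:30–18:00.
Ravi ∩ Brynn: 10:30–12:00, 14:30–16:00, 17:00–18:00.
Windows ≥ 75 min: 10:30–12:00, 14:30–16:00.
Earliest such window starts at 10:30.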